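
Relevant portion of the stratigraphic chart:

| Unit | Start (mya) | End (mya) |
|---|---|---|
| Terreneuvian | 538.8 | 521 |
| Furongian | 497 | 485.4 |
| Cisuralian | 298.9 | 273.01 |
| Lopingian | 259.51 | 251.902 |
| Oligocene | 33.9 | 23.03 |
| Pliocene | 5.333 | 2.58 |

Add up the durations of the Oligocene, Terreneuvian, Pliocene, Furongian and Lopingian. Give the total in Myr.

Each duration: Oligocene = 10.87; Terreneuvian = 17.8; Pliocene = 2.753; Furongian = 11.6; Lopingian = 7.608.
Sum: 10.87 + 17.8 + 2.753 + 11.6 + 7.608 = 50.631 Myr.

50.631 million years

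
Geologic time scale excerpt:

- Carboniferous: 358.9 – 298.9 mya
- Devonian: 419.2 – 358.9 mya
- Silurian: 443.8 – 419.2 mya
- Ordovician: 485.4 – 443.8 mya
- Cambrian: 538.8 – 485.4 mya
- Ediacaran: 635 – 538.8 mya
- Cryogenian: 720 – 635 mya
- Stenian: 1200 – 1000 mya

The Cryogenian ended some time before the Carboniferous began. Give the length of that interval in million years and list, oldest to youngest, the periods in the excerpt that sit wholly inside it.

276.1 million years; Ediacaran, Cambrian, Ordovician, Silurian, Devonian

The Cryogenian closes at 635 Ma and the Carboniferous opens at 358.9 Ma, so the interval is 635 − 358.9 = 276.1 Myr.
A period fits inside if it starts at or after 635 Ma and ends at or before 358.9 Ma; oldest first that gives Ediacaran, Cambrian, Ordovician, Silurian, Devonian.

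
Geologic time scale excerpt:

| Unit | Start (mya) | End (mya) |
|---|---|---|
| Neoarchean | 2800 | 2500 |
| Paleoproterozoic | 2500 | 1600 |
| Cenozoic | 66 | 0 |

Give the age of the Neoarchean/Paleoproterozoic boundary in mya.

2500 mya

The Neoarchean ends and the Paleoproterozoic begins at 2500 mya.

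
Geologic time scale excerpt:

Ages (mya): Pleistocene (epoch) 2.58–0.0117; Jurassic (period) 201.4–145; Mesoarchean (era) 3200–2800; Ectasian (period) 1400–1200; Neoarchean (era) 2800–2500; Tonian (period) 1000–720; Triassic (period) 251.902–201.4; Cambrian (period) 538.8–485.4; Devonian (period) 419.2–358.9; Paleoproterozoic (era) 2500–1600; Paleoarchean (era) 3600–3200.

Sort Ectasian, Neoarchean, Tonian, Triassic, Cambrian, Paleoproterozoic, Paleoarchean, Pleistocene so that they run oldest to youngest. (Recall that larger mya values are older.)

Read off each span (Ma): Ectasian 1400–1200; Neoarchean 2800–2500; Tonian 1000–720; Triassic 251.902–201.4; Cambrian 538.8–485.4; Paleoproterozoic 2500–1600; Paleoarchean 3600–3200; Pleistocene 2.58–0.0117.
Larger Ma is older, so oldest→youngest is Paleoarchean, Neoarchean, Paleoproterozoic, Ectasian, Tonian, Cambrian, Triassic, Pleistocene.

Paleoarchean, Neoarchean, Paleoproterozoic, Ectasian, Tonian, Cambrian, Triassic, Pleistocene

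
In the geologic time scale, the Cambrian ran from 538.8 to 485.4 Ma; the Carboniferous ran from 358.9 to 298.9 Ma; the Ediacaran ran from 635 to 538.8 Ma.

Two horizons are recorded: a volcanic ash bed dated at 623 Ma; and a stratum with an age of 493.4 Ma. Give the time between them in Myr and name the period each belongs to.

129.6 million years apart; the first in the Ediacaran, the second in the Cambrian

Elapsed time: 623 − 493.4 = 129.6 Myr.
623 Ma lies within 635–538.8 Ma: Ediacaran.
493.4 Ma lies within 538.8–485.4 Ma: Cambrian.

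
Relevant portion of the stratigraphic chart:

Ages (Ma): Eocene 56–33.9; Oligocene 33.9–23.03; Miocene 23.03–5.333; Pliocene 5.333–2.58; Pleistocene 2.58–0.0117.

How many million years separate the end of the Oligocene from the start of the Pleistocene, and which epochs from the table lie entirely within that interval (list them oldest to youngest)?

End of Oligocene = 23.03 Ma; start of Pleistocene = 2.58 Ma.
Gap = 23.03 − 2.58 = 20.45 Myr.
Epochs wholly inside 23.03–2.58 Ma: Miocene (23.03–5.333), Pliocene (5.333–2.58).

20.45 million years; Miocene, Pliocene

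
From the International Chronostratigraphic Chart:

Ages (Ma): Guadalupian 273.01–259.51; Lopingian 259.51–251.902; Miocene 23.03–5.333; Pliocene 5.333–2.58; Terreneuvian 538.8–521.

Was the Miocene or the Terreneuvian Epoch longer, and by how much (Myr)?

Miocene: 23.03 − 5.333 = 17.697 Myr.
Terreneuvian: 538.8 − 521 = 17.8 Myr.
Difference: 17.8 − 17.697 = 0.103 Myr, so the Terreneuvian was longer.

Terreneuvian, by 0.103 million years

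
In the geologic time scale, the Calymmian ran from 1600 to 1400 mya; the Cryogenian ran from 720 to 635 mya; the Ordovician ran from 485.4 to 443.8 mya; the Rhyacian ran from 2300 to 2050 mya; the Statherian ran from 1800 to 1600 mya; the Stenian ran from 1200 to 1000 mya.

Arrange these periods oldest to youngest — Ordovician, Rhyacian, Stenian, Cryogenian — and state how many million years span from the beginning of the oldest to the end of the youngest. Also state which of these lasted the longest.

From the excerpt: Ordovician 485.4–443.8; Rhyacian 2300–2050; Stenian 1200–1000; Cryogenian 720–635 (Ma).
Larger Ma is earlier, so the oldest is Rhyacian and the youngest is Ordovician; oldest to youngest: Rhyacian, Stenian, Cryogenian, Ordovician.
Oldest start 2300 minus youngest end 443.8 gives 1856.2 Myr overall.
Individual lengths (start − end): Stenian 200; Cryogenian 85; Ordovician 41.6; Rhyacian 250. The largest is Rhyacian at 250 Myr.

Rhyacian → Stenian → Cryogenian → Ordovician; total span 1856.2 Myr; longest is Rhyacian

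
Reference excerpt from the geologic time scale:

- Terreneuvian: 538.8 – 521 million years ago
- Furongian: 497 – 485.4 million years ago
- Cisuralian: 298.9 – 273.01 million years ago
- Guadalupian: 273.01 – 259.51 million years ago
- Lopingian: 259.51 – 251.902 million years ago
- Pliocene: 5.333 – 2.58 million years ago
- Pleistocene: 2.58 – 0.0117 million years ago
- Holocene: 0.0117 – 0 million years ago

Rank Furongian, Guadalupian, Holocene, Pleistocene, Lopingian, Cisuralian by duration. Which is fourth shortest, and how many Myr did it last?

Start − end for each: Furongian 497 − 485.4 = 11.6; Guadalupian 273.01 − 259.51 = 13.5; Holocene 0.0117 − 0 = 0.0117; Pleistocene 2.58 − 0.0117 = 2.5683; Lopingian 259.51 − 251.902 = 7.608; Cisuralian 298.9 − 273.01 = 25.89.
Ranking these from shortest: Holocene < Pleistocene < Lopingian < Furongian < Guadalupian < Cisuralian.
Position 4 in that ranking is Furongian, which lasted 11.6 Myr.

Furongian, 11.6 million years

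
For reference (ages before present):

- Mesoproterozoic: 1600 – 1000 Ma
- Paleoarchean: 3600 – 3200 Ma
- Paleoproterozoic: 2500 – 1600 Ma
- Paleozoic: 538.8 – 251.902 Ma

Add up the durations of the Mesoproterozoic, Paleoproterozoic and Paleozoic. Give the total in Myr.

1786.898 million years

Each duration: Mesoproterozoic = 600; Paleoproterozoic = 900; Paleozoic = 286.898.
Sum: 600 + 900 + 286.898 = 1786.898 Myr.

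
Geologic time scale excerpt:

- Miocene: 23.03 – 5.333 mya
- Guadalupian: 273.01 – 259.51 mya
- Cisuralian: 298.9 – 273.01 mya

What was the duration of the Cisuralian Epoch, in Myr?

298.9 − 273.01 = 25.89 million years.

25.89 million years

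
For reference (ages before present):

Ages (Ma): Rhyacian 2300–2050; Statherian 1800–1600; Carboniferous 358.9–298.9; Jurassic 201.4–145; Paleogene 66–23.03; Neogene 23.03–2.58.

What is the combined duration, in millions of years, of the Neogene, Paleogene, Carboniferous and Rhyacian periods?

Each duration: Neogene = 20.45; Paleogene = 42.97; Carboniferous = 60; Rhyacian = 250.
Sum: 20.45 + 42.97 + 60 + 250 = 373.42 Myr.

373.42 million years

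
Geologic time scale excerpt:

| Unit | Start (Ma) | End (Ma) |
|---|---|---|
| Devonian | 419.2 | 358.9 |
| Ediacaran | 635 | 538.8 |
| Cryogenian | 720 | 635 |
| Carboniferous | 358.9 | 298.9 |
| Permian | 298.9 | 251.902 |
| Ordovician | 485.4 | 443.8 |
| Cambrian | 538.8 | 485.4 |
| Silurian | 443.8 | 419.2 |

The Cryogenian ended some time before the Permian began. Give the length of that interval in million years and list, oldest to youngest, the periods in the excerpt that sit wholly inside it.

End of Cryogenian = 635 Ma; start of Permian = 298.9 Ma.
Gap = 635 − 298.9 = 336.1 Myr.
Periods wholly inside 635–298.9 Ma: Ediacaran (635–538.8), Cambrian (538.8–485.4), Ordovician (485.4–443.8), Silurian (443.8–419.2), Devonian (419.2–358.9), Carboniferous (358.9–298.9).

336.1 million years; Ediacaran, Cambrian, Ordovician, Silurian, Devonian, Carboniferous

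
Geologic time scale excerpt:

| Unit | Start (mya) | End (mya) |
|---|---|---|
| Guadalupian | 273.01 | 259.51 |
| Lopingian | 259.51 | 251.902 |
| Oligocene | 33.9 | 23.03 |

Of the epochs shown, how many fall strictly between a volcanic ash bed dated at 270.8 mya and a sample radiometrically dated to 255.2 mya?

The older date is 270.8 Ma and the younger is 255.2 Ma.
No epoch both begins after 270.8 Ma and ends before 255.2 Ma, so the count is 0.

0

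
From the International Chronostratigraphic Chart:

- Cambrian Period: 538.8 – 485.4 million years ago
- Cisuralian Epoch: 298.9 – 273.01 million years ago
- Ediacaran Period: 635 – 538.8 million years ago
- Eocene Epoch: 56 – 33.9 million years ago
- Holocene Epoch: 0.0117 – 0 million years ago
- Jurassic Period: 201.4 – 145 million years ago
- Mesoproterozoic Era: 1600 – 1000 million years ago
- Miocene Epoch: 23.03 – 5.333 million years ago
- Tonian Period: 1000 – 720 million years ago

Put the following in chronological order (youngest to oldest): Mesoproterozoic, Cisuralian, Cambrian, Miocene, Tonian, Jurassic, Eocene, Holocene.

Holocene, Miocene, Eocene, Jurassic, Cisuralian, Cambrian, Tonian, Mesoproterozoic

Sorting by start age (ascending Ma, since larger Ma = older): Holocene began 0.0117, Miocene began 23.03, Eocene began 56, Jurassic began 201.4, Cisuralian began 298.9, Cambrian began 538.8, Tonian began 1000, Mesoproterozoic began 1600.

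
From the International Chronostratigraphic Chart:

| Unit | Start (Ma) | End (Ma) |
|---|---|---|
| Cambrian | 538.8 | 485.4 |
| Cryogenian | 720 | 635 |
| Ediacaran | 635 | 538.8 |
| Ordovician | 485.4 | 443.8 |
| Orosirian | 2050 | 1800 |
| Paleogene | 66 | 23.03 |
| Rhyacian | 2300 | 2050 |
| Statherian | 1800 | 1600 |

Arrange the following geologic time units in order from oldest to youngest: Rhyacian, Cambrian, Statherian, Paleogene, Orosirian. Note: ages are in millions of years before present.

Rhyacian → Orosirian → Statherian → Cambrian → Paleogene

Sorting by start age (descending Ma, since larger Ma = older): Rhyacian start 2300, Orosirian start 2050, Statherian start 1800, Cambrian start 538.8, Paleogene start 66.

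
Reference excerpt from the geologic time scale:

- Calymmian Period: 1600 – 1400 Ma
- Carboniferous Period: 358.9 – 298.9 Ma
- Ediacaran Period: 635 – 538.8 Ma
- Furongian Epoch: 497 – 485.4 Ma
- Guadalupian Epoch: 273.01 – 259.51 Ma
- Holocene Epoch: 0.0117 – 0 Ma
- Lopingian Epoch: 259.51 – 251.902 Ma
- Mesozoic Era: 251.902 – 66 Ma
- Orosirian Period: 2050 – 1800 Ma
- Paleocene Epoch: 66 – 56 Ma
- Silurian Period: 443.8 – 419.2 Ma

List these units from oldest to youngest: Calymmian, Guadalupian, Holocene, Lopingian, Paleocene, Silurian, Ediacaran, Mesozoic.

Calymmian → Ediacaran → Silurian → Guadalupian → Lopingian → Mesozoic → Paleocene → Holocene

Sorting by start age (descending Ma, since larger Ma = older): Calymmian began 1600, Ediacaran began 635, Silurian began 443.8, Guadalupian began 273.01, Lopingian began 259.51, Mesozoic began 251.902, Paleocene began 66, Holocene began 0.0117.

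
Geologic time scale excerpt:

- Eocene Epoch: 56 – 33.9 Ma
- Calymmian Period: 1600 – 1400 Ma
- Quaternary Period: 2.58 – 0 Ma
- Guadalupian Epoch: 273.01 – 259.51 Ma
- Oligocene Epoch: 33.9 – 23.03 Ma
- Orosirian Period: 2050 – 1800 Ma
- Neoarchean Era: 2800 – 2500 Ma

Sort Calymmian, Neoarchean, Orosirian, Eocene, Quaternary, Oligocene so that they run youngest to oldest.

Quaternary, Oligocene, Eocene, Calymmian, Orosirian, Neoarchean

The oldest of these is Neoarchean (starts 2800 Ma) and the youngest is Quaternary (ends 0 Ma).
In between, by decreasing start age: Orosirian (2050), Calymmian (1600), Eocene (56), Oligocene (33.9).
Listing youngest first means reversing that sequence.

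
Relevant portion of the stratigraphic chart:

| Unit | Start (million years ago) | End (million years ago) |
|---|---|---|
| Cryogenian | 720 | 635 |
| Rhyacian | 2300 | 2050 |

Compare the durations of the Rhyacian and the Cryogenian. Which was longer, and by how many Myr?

Rhyacian, by 165 million years

Rhyacian: 2300 − 2050 = 250 Myr.
Cryogenian: 720 − 635 = 85 Myr.
Difference: 250 − 85 = 165 Myr, so the Rhyacian was longer.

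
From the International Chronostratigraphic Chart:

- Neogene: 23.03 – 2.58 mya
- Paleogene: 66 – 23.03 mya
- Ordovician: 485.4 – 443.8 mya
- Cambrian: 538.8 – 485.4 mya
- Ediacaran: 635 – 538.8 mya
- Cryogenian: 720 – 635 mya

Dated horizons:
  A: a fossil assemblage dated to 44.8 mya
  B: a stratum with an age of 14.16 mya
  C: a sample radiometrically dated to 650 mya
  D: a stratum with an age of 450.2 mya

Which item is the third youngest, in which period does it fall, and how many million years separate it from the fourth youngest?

Sorted youngest-first by Ma: B (14.16), A (44.8), D (450.2), C (650).
The third youngest is D at 450.2 Ma, which lies in 485.4–443.8 Ma: the Ordovician.
The fourth youngest is C at 650 Ma; separation = |450.2 − 650| = 199.8 Myr.

D, in the Ordovician; 199.8 million years to C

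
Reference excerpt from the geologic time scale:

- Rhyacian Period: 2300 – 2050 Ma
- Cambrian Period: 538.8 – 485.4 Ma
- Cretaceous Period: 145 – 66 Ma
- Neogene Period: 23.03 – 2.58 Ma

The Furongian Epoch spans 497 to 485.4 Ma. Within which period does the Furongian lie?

The Furongian (497–485.4 Ma) lies entirely within 538.8–485.4 Ma, the Cambrian Period.

Cambrian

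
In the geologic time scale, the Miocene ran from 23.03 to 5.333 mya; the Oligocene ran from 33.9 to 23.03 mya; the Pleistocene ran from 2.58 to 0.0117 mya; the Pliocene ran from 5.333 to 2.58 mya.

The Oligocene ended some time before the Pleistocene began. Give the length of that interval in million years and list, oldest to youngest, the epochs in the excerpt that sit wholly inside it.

20.45 million years; Miocene, Pliocene

The Oligocene closes at 23.03 Ma and the Pleistocene opens at 2.58 Ma, so the interval is 23.03 − 2.58 = 20.45 Myr.
An epoch fits inside if it starts at or after 23.03 Ma and ends at or before 2.58 Ma; oldest first that gives Miocene, Pliocene.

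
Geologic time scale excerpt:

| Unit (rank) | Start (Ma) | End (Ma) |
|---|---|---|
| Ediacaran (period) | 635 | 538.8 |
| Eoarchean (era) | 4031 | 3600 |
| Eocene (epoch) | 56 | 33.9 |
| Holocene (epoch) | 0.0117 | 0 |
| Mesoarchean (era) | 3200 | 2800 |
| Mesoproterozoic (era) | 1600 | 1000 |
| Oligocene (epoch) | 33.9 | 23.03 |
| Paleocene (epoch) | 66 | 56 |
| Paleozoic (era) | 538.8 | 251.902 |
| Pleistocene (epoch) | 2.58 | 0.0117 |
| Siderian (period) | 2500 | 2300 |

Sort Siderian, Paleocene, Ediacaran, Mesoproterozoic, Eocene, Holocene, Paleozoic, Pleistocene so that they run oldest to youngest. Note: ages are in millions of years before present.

Siderian → Mesoproterozoic → Ediacaran → Paleozoic → Paleocene → Eocene → Pleistocene → Holocene

Sorting by start age (descending Ma, since larger Ma = older): Siderian start 2500, Mesoproterozoic start 1600, Ediacaran start 635, Paleozoic start 538.8, Paleocene start 66, Eocene start 56, Pleistocene start 2.58, Holocene start 0.0117.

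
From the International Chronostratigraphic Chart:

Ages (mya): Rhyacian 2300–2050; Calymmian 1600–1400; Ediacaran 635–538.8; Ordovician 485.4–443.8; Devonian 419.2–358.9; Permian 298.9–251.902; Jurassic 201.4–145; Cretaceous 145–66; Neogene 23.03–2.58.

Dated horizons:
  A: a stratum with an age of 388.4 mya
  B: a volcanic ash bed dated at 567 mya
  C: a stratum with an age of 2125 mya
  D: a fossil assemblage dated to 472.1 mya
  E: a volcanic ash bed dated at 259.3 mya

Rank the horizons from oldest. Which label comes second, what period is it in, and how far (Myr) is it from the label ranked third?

Sorted oldest-first by Ma: C (2125), B (567), D (472.1), A (388.4), E (259.3).
The second oldest is B at 567 Ma, which lies in 635–538.8 Ma: the Ediacaran.
The third oldest is D at 472.1 Ma; separation = |567 − 472.1| = 94.9 Myr.

B, in the Ediacaran; 94.9 million years to D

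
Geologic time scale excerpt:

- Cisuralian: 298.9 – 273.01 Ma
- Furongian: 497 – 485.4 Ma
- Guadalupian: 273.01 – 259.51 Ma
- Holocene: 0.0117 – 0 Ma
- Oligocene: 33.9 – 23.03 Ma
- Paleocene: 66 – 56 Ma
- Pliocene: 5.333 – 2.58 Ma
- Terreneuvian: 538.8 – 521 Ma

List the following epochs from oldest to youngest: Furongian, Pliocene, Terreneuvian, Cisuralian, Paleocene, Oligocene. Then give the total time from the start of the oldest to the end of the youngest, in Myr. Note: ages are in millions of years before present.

From the excerpt: Furongian 497–485.4; Pliocene 5.333–2.58; Terreneuvian 538.8–521; Cisuralian 298.9–273.01; Paleocene 66–56; Oligocene 33.9–23.03 (Ma).
Larger Ma is earlier, so the oldest is Terreneuvian and the youngest is Pliocene; oldest to youngest: Terreneuvian, Furongian, Cisuralian, Paleocene, Oligocene, Pliocene.
Oldest start 538.8 minus youngest end 2.58 gives 536.22 Myr overall.

Terreneuvian → Furongian → Cisuralian → Paleocene → Oligocene → Pliocene; total span 536.22 Myr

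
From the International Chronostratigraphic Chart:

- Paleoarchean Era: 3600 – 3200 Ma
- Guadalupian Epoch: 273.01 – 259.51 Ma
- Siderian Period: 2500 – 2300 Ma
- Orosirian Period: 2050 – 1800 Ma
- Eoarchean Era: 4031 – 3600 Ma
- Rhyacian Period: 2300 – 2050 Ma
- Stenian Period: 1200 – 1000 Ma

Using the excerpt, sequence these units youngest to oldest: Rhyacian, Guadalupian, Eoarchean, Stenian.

Guadalupian, Stenian, Rhyacian, Eoarchean

The oldest of these is Eoarchean (starts 4031 Ma) and the youngest is Guadalupian (ends 259.51 Ma).
In between, by decreasing start age: Rhyacian (2300), Stenian (1200).
Listing youngest first means reversing that sequence.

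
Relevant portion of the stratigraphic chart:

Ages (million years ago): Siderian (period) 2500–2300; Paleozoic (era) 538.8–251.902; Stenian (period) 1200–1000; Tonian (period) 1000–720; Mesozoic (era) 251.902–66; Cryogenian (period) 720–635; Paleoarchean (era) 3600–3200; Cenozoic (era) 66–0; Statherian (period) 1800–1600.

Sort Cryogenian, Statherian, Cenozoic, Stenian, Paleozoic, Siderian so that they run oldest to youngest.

Sorting by start age (descending Ma, since larger Ma = older): Siderian began 2500, Statherian began 1800, Stenian began 1200, Cryogenian began 720, Paleozoic began 538.8, Cenozoic began 66.

Siderian, Statherian, Stenian, Cryogenian, Paleozoic, Cenozoic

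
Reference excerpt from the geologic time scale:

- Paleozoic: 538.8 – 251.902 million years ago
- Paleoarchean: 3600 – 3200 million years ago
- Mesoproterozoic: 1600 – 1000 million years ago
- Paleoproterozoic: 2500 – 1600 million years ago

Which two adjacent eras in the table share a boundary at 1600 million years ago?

The Paleoproterozoic ends at 1600 million years ago and the Mesoproterozoic begins at 1600 million years ago, so they share that boundary.

Paleoproterozoic and Mesoproterozoic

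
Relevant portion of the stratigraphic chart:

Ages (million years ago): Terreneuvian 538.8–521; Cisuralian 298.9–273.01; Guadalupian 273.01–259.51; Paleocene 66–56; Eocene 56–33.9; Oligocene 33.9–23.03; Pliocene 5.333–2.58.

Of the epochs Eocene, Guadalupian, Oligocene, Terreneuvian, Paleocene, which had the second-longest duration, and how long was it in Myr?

Start − end for each: Eocene 56 − 33.9 = 22.1; Guadalupian 273.01 − 259.51 = 13.5; Oligocene 33.9 − 23.03 = 10.87; Terreneuvian 538.8 − 521 = 17.8; Paleocene 66 − 56 = 10.
Ranking these from longest: Eocene > Terreneuvian > Guadalupian > Oligocene > Paleocene.
Position 2 in that ranking is Terreneuvian, which lasted 17.8 Myr.

Terreneuvian, 17.8 million years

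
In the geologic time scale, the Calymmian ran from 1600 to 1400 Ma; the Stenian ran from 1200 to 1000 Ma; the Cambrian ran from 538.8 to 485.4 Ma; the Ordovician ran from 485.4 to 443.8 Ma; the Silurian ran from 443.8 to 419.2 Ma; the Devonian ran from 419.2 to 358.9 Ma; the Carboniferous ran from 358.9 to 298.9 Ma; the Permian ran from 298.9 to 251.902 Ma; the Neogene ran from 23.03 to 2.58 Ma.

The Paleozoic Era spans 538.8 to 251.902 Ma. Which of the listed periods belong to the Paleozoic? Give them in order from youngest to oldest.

Permian, Carboniferous, Devonian, Silurian, Ordovician, Cambrian

Periods with both bounds inside 538.8–251.902 Ma: Permian (298.9–251.902), Carboniferous (358.9–298.9), Devonian (419.2–358.9), Silurian (443.8–419.2), Ordovician (485.4–443.8), Cambrian (538.8–485.4).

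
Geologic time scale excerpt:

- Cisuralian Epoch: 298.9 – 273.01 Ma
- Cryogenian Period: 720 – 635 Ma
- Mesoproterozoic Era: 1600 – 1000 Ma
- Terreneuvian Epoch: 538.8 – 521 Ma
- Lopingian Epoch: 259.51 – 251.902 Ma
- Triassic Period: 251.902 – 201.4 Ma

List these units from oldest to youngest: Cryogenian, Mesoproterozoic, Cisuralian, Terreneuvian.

The oldest of these is Mesoproterozoic (starts 1600 Ma) and the youngest is Cisuralian (ends 273.01 Ma).
In between, by decreasing start age: Cryogenian (720), Terreneuvian (538.8).

Mesoproterozoic → Cryogenian → Terreneuvian → Cisuralian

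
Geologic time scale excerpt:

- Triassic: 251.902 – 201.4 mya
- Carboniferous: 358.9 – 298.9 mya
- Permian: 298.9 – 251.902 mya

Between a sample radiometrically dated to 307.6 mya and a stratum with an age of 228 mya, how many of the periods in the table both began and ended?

1

307.6 Ma sits inside the Carboniferous (358.9–298.9) and 228 Ma inside the Triassic (251.902–201.4); neither of those is wholly between the two dates.
The listed periods lying completely between them are Permian — 1 in all.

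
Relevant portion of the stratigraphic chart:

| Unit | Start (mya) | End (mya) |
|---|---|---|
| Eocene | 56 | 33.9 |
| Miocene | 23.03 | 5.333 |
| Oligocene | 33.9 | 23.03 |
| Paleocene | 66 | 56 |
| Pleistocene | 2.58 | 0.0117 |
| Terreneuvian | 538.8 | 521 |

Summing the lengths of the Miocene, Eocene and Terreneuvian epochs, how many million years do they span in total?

Duration is start − end for each: (23.03 − 5.333) + (56 − 33.9) + (538.8 − 521).
That is 17.697 + 22.1 + 17.8, which totals 57.597 million years.

57.597 million years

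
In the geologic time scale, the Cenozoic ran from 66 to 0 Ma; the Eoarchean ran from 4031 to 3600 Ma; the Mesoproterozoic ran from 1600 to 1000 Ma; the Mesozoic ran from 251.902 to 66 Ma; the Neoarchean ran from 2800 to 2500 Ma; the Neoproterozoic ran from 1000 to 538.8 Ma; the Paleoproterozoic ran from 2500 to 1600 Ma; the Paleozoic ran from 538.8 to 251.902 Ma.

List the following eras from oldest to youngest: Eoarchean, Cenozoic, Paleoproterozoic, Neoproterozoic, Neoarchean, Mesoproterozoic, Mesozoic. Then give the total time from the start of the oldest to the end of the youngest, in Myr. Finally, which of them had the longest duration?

Start ages (Ma): Eoarchean 4031, Neoarchean 2800, Paleoproterozoic 2500, Mesoproterozoic 1600, Neoproterozoic 1000, Mesozoic 251.902, Cenozoic 66.
Ordered oldest to youngest: Eoarchean, Neoarchean, Paleoproterozoic, Mesoproterozoic, Neoproterozoic, Mesozoic, Cenozoic.
Span = 4031 − 0 = 4031 Myr.
Durations: Neoproterozoic 461.2, Mesoproterozoic 600, Eoarchean 431, Mesozoic 185.902, Cenozoic 66, Paleoproterozoic 900, Neoarchean 300 → longest is Paleoproterozoic (900 Myr).

Eoarchean → Neoarchean → Paleoproterozoic → Mesoproterozoic → Neoproterozoic → Mesozoic → Cenozoic; total span 4031 Myr; longest is Paleoproterozoic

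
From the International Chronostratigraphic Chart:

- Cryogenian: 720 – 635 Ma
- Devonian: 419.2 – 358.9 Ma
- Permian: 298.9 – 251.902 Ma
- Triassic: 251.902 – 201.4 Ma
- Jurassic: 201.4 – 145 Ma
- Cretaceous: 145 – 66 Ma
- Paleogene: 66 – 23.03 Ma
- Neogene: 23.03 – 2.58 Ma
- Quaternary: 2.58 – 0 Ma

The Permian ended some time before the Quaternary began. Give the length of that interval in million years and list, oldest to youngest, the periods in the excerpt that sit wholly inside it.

The Permian closes at 251.902 Ma and the Quaternary opens at 2.58 Ma, so the interval is 251.902 − 2.58 = 249.322 Myr.
A period fits inside if it starts at or after 251.902 Ma and ends at or before 2.58 Ma; oldest first that gives Triassic, Jurassic, Cretaceous, Paleogene, Neogene.

249.322 million years; Triassic, Jurassic, Cretaceous, Paleogene, Neogene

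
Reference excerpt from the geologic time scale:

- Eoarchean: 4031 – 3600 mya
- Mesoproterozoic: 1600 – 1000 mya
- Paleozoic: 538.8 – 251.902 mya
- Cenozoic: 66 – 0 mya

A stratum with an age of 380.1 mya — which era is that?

Paleozoic

380.1 Ma lies between 538.8 and 251.902 Ma, so it falls in the Paleozoic.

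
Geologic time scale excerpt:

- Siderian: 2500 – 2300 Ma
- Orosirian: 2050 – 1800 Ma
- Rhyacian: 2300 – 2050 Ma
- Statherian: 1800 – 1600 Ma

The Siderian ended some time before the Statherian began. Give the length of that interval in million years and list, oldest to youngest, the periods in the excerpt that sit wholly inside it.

500 million years; Rhyacian, Orosirian

End of Siderian = 2300 Ma; start of Statherian = 1800 Ma.
Gap = 2300 − 1800 = 500 Myr.
Periods wholly inside 2300–1800 Ma: Rhyacian (2300–2050), Orosirian (2050–1800).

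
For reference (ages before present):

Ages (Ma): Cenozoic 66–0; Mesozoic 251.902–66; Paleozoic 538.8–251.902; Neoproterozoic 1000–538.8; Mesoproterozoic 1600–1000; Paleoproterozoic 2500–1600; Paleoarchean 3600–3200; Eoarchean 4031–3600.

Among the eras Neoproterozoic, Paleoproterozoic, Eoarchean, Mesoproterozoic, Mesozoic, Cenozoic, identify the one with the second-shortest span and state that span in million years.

Start − end for each: Neoproterozoic 1000 − 538.8 = 461.2; Paleoproterozoic 2500 − 1600 = 900; Eoarchean 4031 − 3600 = 431; Mesoproterozoic 1600 − 1000 = 600; Mesozoic 251.902 − 66 = 185.902; Cenozoic 66 − 0 = 66.
Ranking these from shortest: Cenozoic < Mesozoic < Eoarchean < Neoproterozoic < Mesoproterozoic < Paleoproterozoic.
Position 2 in that ranking is Mesozoic, which lasted 185.902 Myr.

Mesozoic, 185.902 million years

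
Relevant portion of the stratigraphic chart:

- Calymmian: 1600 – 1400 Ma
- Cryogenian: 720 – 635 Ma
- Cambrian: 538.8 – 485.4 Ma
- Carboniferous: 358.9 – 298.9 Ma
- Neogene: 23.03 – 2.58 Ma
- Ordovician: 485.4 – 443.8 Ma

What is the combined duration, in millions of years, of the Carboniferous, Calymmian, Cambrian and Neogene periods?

333.85 million years

Duration is start − end for each: (358.9 − 298.9) + (1600 − 1400) + (538.8 − 485.4) + (23.03 − 2.58).
That is 60 + 200 + 53.4 + 20.45, which totals 333.85 million years.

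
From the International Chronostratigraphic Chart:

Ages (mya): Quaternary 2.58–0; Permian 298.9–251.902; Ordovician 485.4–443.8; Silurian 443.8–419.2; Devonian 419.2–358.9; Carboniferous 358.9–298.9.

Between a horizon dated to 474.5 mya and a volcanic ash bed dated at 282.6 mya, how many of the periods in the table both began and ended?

The older date is 474.5 Ma and the younger is 282.6 Ma.
Periods with start < 474.5 and end > 282.6 Ma: Silurian (443.8–419.2), Devonian (419.2–358.9), Carboniferous (358.9–298.9).
That is 3 complete periods.

3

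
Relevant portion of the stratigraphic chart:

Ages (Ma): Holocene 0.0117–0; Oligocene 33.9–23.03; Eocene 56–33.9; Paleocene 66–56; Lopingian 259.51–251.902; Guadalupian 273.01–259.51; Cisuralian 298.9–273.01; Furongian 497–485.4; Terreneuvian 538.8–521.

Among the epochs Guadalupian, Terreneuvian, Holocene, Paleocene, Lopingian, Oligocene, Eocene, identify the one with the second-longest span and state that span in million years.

Terreneuvian, 17.8 million years

Durations: Guadalupian 13.5; Terreneuvian 17.8; Holocene 0.0117; Paleocene 10; Lopingian 7.608; Oligocene 10.87; Eocene 22.1 Myr.
Sorted longest-first: Eocene (22.1), Terreneuvian (17.8), Guadalupian (13.5), Oligocene (10.87), Paleocene (10), Lopingian (7.608), Holocene (0.0117).
The second longest is Terreneuvian at 17.8 Myr.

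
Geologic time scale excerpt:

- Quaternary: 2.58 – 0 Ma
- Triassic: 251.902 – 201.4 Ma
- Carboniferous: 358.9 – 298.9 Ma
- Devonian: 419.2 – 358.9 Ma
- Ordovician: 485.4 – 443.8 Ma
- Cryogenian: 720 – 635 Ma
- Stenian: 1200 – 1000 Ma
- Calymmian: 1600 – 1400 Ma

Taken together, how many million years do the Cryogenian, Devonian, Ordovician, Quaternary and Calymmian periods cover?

389.48 million years

Duration is start − end for each: (720 − 635) + (419.2 − 358.9) + (485.4 − 443.8) + (2.58 − 0) + (1600 − 1400).
That is 85 + 60.3 + 41.6 + 2.58 + 200, which totals 389.48 million years.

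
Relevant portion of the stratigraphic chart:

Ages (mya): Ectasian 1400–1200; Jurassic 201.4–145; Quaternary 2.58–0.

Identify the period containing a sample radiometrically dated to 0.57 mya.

Quaternary

0.57 Ma lies between 2.58 and 0 Ma, so it falls in the Quaternary.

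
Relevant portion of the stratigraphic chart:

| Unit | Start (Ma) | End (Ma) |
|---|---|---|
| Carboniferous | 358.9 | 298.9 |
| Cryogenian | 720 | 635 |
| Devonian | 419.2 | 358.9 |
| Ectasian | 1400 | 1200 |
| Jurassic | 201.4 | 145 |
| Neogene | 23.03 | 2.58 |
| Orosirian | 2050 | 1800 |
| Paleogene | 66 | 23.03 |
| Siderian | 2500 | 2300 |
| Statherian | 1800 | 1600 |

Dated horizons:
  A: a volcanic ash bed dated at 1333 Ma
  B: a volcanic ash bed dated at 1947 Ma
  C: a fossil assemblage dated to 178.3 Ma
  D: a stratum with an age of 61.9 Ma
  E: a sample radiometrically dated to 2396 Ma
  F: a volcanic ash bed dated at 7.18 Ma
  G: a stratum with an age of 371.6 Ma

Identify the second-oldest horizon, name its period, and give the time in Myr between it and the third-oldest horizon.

B, in the Orosirian; 614 million years to A

Sorted oldest-first by Ma: E (2396), B (1947), A (1333), G (371.6), C (178.3), D (61.9), F (7.18).
The second oldest is B at 1947 Ma, which lies in 2050–1800 Ma: the Orosirian.
The third oldest is A at 1333 Ma; separation = |1947 − 1333| = 614 Myr.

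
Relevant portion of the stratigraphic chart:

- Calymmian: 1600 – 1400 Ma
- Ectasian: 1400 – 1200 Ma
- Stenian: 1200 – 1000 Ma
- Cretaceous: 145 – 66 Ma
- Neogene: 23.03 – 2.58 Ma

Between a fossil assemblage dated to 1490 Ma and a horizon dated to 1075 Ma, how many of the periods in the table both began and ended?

1490 Ma sits inside the Calymmian (1600–1400) and 1075 Ma inside the Stenian (1200–1000); neither of those is wholly between the two dates.
The listed periods lying completely between them are Ectasian — 1 in all.

1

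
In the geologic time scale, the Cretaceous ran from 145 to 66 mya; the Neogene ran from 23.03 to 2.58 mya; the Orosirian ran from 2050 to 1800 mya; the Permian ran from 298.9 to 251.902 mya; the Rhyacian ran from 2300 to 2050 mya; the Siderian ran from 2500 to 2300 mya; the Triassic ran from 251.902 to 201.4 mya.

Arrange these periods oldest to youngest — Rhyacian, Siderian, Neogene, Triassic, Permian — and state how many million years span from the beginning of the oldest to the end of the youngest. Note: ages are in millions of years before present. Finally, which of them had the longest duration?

Siderian, Rhyacian, Permian, Triassic, Neogene; total span 2497.42 Myr; longest is Rhyacian

From the excerpt: Rhyacian 2300–2050; Siderian 2500–2300; Neogene 23.03–2.58; Triassic 251.902–201.4; Permian 298.9–251.902 (Ma).
Larger Ma is earlier, so the oldest is Siderian and the youngest is Neogene; oldest to youngest: Siderian, Rhyacian, Permian, Triassic, Neogene.
Oldest start 2500 minus youngest end 2.58 gives 2497.42 Myr overall.
Individual lengths (start − end): Siderian 200; Permian 46.998; Rhyacian 250; Triassic 50.502; Neogene 20.45. The largest is Rhyacian at 250 Myr.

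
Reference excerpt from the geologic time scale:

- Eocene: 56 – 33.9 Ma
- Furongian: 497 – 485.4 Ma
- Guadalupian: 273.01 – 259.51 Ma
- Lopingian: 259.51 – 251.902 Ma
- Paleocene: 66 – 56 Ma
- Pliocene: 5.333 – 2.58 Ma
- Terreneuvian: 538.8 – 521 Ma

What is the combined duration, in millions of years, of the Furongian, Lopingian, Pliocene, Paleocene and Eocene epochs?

Duration is start − end for each: (497 − 485.4) + (259.51 − 251.902) + (5.333 − 2.58) + (66 − 56) + (56 − 33.9).
That is 11.6 + 7.608 + 2.753 + 10 + 22.1, which totals 54.061 million years.

54.061 million years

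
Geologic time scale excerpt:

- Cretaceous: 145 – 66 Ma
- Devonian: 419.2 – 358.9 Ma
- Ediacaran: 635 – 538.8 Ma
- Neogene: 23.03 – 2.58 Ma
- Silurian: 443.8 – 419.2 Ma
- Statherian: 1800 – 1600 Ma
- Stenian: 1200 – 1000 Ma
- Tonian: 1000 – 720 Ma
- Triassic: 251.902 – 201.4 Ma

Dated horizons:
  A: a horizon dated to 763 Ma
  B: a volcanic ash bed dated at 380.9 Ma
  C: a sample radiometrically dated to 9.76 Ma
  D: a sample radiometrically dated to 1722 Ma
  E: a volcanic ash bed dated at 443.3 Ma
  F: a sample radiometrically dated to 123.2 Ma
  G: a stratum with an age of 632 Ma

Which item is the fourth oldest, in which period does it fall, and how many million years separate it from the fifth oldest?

Sorted oldest-first by Ma: D (1722), A (763), G (632), E (443.3), B (380.9), F (123.2), C (9.76).
The fourth oldest is E at 443.3 Ma, which lies in 443.8–419.2 Ma: the Silurian.
The fifth oldest is B at 380.9 Ma; separation = |443.3 − 380.9| = 62.4 Myr.

E, in the Silurian; 62.4 million years to B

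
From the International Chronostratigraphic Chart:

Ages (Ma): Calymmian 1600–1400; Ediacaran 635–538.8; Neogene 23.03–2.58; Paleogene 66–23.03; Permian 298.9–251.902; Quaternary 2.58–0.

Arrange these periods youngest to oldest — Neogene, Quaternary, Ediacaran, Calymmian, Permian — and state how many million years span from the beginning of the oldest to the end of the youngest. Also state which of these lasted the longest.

Quaternary → Neogene → Permian → Ediacaran → Calymmian; total span 1600 Myr; longest is Calymmian

Start ages (Ma): Calymmian 1600, Ediacaran 635, Permian 298.9, Neogene 23.03, Quaternary 2.58.
Ordered youngest to oldest: Quaternary, Neogene, Permian, Ediacaran, Calymmian.
Span = 1600 − 0 = 1600 Myr.
Durations: Ediacaran 96.2, Neogene 20.45, Calymmian 200, Permian 46.998, Quaternary 2.58 → longest is Calymmian (200 Myr).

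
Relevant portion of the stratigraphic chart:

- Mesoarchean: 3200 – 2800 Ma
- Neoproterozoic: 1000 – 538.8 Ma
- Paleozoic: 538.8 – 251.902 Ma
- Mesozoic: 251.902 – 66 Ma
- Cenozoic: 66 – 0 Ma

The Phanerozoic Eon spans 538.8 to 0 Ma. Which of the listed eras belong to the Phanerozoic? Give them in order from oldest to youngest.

Eras with both bounds inside 538.8–0 Ma: Paleozoic (538.8–251.902), Mesozoic (251.902–66), Cenozoic (66–0).

Paleozoic, Mesozoic, Cenozoic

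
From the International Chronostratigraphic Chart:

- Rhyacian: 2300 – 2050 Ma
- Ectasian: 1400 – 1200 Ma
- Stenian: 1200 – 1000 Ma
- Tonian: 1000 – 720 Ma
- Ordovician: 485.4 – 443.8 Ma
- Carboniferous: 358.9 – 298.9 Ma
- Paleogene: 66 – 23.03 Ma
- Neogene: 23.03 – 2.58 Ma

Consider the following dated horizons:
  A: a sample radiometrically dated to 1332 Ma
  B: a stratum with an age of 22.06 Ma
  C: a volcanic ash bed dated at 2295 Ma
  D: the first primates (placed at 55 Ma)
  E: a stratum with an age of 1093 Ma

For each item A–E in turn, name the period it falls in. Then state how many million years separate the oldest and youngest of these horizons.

A: 1332 Ma lies in 1400–1200 Ma, so Ectasian.
B: 22.06 Ma lies in 23.03–2.58 Ma, so Neogene.
C: 2295 Ma lies in 2300–2050 Ma, so Rhyacian.
D: 55 Ma lies in 66–23.03 Ma, so Paleogene.
E: 1093 Ma lies in 1200–1000 Ma, so Stenian.
Oldest = 2295 Ma, youngest = 22.06 Ma → span 2272.94 Myr.

A — Ectasian; B — Neogene; C — Rhyacian; D — Paleogene; E — Stenian; span 2272.94 million years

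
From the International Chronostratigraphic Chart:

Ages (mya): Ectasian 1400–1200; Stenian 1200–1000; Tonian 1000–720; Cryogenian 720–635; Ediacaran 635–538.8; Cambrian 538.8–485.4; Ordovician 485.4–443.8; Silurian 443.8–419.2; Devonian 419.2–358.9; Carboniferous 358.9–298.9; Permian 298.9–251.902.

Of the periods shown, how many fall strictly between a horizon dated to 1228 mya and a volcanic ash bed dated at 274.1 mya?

The older date is 1228 Ma and the younger is 274.1 Ma.
Periods with start < 1228 and end > 274.1 Ma: Stenian (1200–1000), Tonian (1000–720), Cryogenian (720–635), Ediacaran (635–538.8), Cambrian (538.8–485.4), Ordovician (485.4–443.8), Silurian (443.8–419.2), Devonian (419.2–358.9), Carboniferous (358.9–298.9).
That is 9 complete periods.

9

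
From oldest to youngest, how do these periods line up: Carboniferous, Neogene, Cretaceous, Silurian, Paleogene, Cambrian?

Cambrian, Silurian, Carboniferous, Cretaceous, Paleogene, Neogene

Era membership (oldest first within each) — Paleozoic: Cambrian, Silurian, Carboniferous; Mesozoic: Cretaceous; Cenozoic: Paleogene, Neogene. Paleozoic precedes Mesozoic, which precedes Cenozoic. Concatenating the groups in that era order gives oldest to youngest directly.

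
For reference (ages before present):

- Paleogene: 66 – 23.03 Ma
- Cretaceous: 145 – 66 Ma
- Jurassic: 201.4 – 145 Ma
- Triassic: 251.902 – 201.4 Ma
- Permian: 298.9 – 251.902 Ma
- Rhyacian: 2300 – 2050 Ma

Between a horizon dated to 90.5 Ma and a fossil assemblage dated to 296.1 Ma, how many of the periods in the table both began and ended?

The older date is 296.1 Ma and the younger is 90.5 Ma.
Periods with start < 296.1 and end > 90.5 Ma: Triassic (251.902–201.4), Jurassic (201.4–145).
That is 2 complete periods.

2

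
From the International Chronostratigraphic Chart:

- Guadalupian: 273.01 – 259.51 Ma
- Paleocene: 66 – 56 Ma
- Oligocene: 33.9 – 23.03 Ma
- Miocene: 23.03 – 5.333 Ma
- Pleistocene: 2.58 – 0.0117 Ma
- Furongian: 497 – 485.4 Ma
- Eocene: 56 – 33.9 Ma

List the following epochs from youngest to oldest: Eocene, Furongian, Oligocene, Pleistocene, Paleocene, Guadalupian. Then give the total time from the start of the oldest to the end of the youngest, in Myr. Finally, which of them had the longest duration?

From the excerpt: Eocene 56–33.9; Furongian 497–485.4; Oligocene 33.9–23.03; Pleistocene 2.58–0.0117; Paleocene 66–56; Guadalupian 273.01–259.51 (Ma).
Larger Ma is earlier, so the oldest is Furongian and the youngest is Pleistocene; youngest to oldest: Pleistocene, Oligocene, Eocene, Paleocene, Guadalupian, Furongian.
Oldest start 497 minus youngest end 0.0117 gives 496.9883 Myr overall.
Individual lengths (start − end): Pleistocene 2.5683; Paleocene 10; Guadalupian 13.5; Eocene 22.1; Furongian 11.6; Oligocene 10.87. The largest is Eocene at 22.1 Myr.

Pleistocene → Oligocene → Eocene → Paleocene → Guadalupian → Furongian; total span 496.9883 Myr; longest is Eocene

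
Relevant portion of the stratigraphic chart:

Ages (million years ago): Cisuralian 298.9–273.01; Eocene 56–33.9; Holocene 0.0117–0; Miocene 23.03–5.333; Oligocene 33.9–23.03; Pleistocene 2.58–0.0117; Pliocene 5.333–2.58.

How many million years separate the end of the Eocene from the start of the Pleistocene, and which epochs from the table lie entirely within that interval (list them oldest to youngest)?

The Eocene closes at 33.9 Ma and the Pleistocene opens at 2.58 Ma, so the interval is 33.9 − 2.58 = 31.32 Myr.
An epoch fits inside if it starts at or after 33.9 Ma and ends at or before 2.58 Ma; oldest first that gives Oligocene, Miocene, Pliocene.

31.32 million years; Oligocene, Miocene, Pliocene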